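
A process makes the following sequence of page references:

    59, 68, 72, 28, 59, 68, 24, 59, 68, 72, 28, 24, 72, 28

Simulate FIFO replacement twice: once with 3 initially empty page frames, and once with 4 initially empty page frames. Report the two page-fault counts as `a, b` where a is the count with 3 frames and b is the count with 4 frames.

9, 10

3 frames: F F F F F F F . . F F . . . → 9 faults.
4 frames: F F F F . . F F F F F F . . → 10 faults.
10 > 9: adding a frame increased faults — Belady's anomaly.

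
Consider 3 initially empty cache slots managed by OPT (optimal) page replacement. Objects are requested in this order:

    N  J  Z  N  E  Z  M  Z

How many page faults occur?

5

N: fault, frames (N)
J: fault, frames (N J)
Z: fault, frames (N J Z)
N: hit
E: fault, evict J, frames (N Z E)
Z: hit
M: fault, evict E, frames (N Z M)
Z: hit
Page faults: 5.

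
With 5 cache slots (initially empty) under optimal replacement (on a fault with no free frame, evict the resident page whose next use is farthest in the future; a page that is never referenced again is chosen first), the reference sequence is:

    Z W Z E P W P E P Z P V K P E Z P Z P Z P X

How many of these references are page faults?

Z: fault, frames [Z]
W: fault, frames [Z, W]
Z: hit
E: fault, frames [Z, W, E]
P: fault, frames [Z, W, E, P]
W: hit
P: hit
E: hit
P: hit
Z: hit
P: hit
V: fault, frames [Z, W, E, P, V]
K: fault, evict V, frames [Z, W, E, P, K]
P: hit
E: hit
Z: hit
P: hit
Z: hit
P: hit
Z: hit
P: hit
X: fault, evict K, frames [Z, W, E, P, X]
Page faults: 7.

7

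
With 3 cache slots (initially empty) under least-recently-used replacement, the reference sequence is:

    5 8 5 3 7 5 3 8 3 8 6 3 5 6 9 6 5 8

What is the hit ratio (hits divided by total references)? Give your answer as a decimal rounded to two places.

0.50

5 -> miss, frames [5]
8 -> miss, frames [5, 8]
5 -> hit
3 -> miss, frames [8, 5, 3]
7 -> miss, evict 8, frames [5, 3, 7]
5 -> hit
3 -> hit
8 -> miss, evict 7, frames [5, 3, 8]
3 -> hit
8 -> hit
6 -> miss, evict 5, frames [3, 8, 6]
3 -> hit
5 -> miss, evict 8, frames [6, 3, 5]
6 -> hit
9 -> miss, evict 3, frames [5, 6, 9]
6 -> hit
5 -> hit
8 -> miss, evict 9, frames [6, 5, 8]
Hits: 9 of 18 references → 9/18 = 0.5000.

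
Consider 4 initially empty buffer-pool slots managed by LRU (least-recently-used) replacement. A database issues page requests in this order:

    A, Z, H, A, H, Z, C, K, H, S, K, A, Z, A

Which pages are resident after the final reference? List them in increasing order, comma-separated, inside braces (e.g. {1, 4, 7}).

A: miss, frames {A}
Z: miss, frames {A,Z}
H: miss, frames {A,Z,H}
A: hit
H: hit
Z: hit
C: miss, frames {A,H,Z,C}
K: miss, evict A, frames {H,Z,C,K}
H: hit
S: miss, evict Z, frames {C,K,H,S}
K: hit
A: miss, evict C, frames {H,S,K,A}
Z: miss, evict H, frames {S,K,A,Z}
A: hit

{A, K, S, Z}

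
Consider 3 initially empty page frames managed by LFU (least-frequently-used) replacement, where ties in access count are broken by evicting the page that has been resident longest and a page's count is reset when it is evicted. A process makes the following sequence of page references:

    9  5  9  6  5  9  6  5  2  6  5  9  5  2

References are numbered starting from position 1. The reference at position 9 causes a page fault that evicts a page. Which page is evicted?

pos 1: 9 → fault, frames {9}
pos 2: 5 → fault, frames {9,5}
pos 3: 9 → hit
pos 4: 6 → fault, frames {9,5,6}
pos 5: 5 → hit
pos 6: 9 → hit
pos 7: 6 → hit
pos 8: 5 → hit
pos 9: 2 → fault, evict 6, frames {9,5,2}
At position 9, page 6 is evicted.

6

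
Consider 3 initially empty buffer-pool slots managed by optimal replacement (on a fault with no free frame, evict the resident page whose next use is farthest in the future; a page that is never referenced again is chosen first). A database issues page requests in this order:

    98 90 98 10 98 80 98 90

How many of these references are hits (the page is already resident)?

4

98 -> fault, frames (98)
90 -> fault, frames (98 90)
98 -> hit
10 -> fault, frames (98 90 10)
98 -> hit
80 -> fault, evict 10, frames (98 90 80)
98 -> hit
90 -> hit
Hits: 4.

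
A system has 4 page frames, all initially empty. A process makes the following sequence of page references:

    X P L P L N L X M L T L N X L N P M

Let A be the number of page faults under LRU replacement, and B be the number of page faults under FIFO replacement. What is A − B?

-1

Under LRU: F F F . . F . . F . F . F F . . F F → 10 faults.
Under FIFO: F F F . . F . . F . F . . F F F F F → 11 faults.
A − B = 10 − 11 = -1.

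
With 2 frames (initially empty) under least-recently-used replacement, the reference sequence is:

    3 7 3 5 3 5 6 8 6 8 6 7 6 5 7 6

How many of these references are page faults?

3 -> fault, frames (3)
7 -> fault, frames (3 7)
3 -> hit
5 -> fault, evict 7, frames (3 5)
3 -> hit
5 -> hit
6 -> fault, evict 3, frames (5 6)
8 -> fault, evict 5, frames (6 8)
6 -> hit
8 -> hit
6 -> hit
7 -> fault, evict 8, frames (6 7)
6 -> hit
5 -> fault, evict 7, frames (6 5)
7 -> fault, evict 6, frames (5 7)
6 -> fault, evict 5, frames (7 6)
Page faults: 9.

9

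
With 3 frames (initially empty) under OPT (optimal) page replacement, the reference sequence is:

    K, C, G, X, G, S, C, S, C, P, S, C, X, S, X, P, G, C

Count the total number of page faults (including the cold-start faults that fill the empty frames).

K -> miss, frames {K}
C -> miss, frames {K,C}
G -> miss, frames {K,C,G}
X -> miss, evict K, frames {C,G,X}
G -> hit
S -> miss, evict G, frames {C,X,S}
C -> hit
S -> hit
C -> hit
P -> miss, evict X, frames {C,S,P}
S -> hit
C -> hit
X -> miss, evict C, frames {S,P,X}
S -> hit
X -> hit
P -> hit
G -> miss, evict X, frames {S,P,G}
C -> miss, evict G, frames {S,P,C}
Page faults: 9.

9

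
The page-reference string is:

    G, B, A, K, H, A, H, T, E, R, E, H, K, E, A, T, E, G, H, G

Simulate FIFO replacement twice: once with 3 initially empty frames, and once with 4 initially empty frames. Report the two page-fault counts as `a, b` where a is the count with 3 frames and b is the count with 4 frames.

15, 14

3 frames: F F F F F . . F F F . F F F F F . F F . → 15 faults.
4 frames: F F F F F . . F F F . . F . F F F F F . → 14 faults.
14 < 15: adding a frame reduced faults, as is typical.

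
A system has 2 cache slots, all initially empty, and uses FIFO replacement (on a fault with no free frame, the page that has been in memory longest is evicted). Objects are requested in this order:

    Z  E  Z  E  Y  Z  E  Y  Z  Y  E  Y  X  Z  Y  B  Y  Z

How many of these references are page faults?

Z -> fault, frames [Z]
E -> fault, frames [Z, E]
Z -> hit
E -> hit
Y -> fault, evict Z, frames [E, Y]
Z -> fault, evict E, frames [Y, Z]
E -> fault, evict Y, frames [Z, E]
Y -> fault, evict Z, frames [E, Y]
Z -> fault, evict E, frames [Y, Z]
Y -> hit
E -> fault, evict Y, frames [Z, E]
Y -> fault, evict Z, frames [E, Y]
X -> fault, evict E, frames [Y, X]
Z -> fault, evict Y, frames [X, Z]
Y -> fault, evict X, frames [Z, Y]
B -> fault, evict Z, frames [Y, B]
Y -> hit
Z -> fault, evict Y, frames [B, Z]
Page faults: 14.

14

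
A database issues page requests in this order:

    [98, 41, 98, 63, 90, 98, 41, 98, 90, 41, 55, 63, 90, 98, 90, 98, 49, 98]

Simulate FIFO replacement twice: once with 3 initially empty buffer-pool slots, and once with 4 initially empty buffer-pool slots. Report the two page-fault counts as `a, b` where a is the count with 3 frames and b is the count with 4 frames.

11, 7

3 frames: F F . F F F F . . . F F F F . . F . → 11 faults.
4 frames: F F . F F . . . . . F . . F . . F . → 7 faults.
7 < 11: adding a frame reduced faults, as is typical.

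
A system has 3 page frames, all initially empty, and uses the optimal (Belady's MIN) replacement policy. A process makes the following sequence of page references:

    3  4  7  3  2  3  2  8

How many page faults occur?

3: fault, frames (3)
4: fault, frames (3 4)
7: fault, frames (3 4 7)
3: hit
2: fault, evict 7, frames (3 4 2)
3: hit
2: hit
8: fault, evict 2, frames (3 4 8)
Page faults: 5.

5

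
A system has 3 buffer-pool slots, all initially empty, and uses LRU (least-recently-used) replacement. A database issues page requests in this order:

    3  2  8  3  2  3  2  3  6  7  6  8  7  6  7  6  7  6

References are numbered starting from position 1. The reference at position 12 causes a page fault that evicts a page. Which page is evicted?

pos 1: 3 -> fault, frames (3)
pos 2: 2 -> fault, frames (3 2)
pos 3: 8 -> fault, frames (3 2 8)
pos 4: 3 -> hit
pos 5: 2 -> hit
pos 6: 3 -> hit
pos 7: 2 -> hit
pos 8: 3 -> hit
pos 9: 6 -> fault, evict 8, frames (2 3 6)
pos 10: 7 -> fault, evict 2, frames (3 6 7)
pos 11: 6 -> hit
pos 12: 8 -> fault, evict 3, frames (7 6 8)
At position 12, page 3 is evicted.

3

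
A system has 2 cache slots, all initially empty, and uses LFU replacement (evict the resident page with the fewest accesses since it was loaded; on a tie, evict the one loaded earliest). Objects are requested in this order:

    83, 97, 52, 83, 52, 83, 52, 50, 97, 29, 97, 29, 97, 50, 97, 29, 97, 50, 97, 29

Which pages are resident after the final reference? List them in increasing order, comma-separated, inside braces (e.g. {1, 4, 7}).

83 → fault, frames (83)
97 → fault, frames (83 97)
52 → fault, evict 83, frames (97 52)
83 → fault, evict 97, frames (52 83)
52 → hit
83 → hit
52 → hit
50 → fault, evict 83, frames (52 50)
97 → fault, evict 50, frames (52 97)
29 → fault, evict 97, frames (52 29)
97 → fault, evict 29, frames (52 97)
29 → fault, evict 97, frames (52 29)
97 → fault, evict 29, frames (52 97)
50 → fault, evict 97, frames (52 50)
97 → fault, evict 50, frames (52 97)
29 → fault, evict 97, frames (52 29)
97 → fault, evict 29, frames (52 97)
50 → fault, evict 97, frames (52 50)
97 → fault, evict 50, frames (52 97)
29 → fault, evict 97, frames (52 29)

{29, 52}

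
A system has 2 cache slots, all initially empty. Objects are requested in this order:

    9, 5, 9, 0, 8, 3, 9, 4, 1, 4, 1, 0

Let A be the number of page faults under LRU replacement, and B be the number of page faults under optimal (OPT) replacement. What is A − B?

Under LRU: F F . F F F F F F . . F → 9 faults.
Under OPT: F F . F F F . F F . . F → 8 faults.
A − B = 9 − 8 = 1.

1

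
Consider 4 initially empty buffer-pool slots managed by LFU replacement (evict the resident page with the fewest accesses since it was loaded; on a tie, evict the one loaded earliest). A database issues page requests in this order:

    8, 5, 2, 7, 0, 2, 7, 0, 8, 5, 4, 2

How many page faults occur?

8

8: fault, frames [8]
5: fault, frames [8, 5]
2: fault, frames [8, 5, 2]
7: fault, frames [8, 5, 2, 7]
0: fault, evict 8, frames [5, 2, 7, 0]
2: hit
7: hit
0: hit
8: fault, evict 5, frames [2, 7, 0, 8]
5: fault, evict 8, frames [2, 7, 0, 5]
4: fault, evict 5, frames [2, 7, 0, 4]
2: hit
Page faults: 8.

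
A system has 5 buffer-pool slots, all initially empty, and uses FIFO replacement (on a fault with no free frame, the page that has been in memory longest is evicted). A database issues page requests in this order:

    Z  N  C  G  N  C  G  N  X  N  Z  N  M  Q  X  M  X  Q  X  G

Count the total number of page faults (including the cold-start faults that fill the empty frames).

Z -> miss, frames {Z}
N -> miss, frames {Z,N}
C -> miss, frames {Z,N,C}
G -> miss, frames {Z,N,C,G}
N -> hit
C -> hit
G -> hit
N -> hit
X -> miss, frames {Z,N,C,G,X}
N -> hit
Z -> hit
N -> hit
M -> miss, evict Z, frames {N,C,G,X,M}
Q -> miss, evict N, frames {C,G,X,M,Q}
X -> hit
M -> hit
X -> hit
Q -> hit
X -> hit
G -> hit
Page faults: 7.

7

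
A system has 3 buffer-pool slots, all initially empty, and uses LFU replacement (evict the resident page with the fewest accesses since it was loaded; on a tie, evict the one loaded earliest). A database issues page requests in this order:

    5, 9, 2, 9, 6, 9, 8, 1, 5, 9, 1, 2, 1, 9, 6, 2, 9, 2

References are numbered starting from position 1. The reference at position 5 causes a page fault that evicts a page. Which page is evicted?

5

pos 1: 5: miss, frames {5}
pos 2: 9: miss, frames {5,9}
pos 3: 2: miss, frames {5,9,2}
pos 4: 9: hit
pos 5: 6: miss, evict 5, frames {9,2,6}
At position 5, page 5 is evicted.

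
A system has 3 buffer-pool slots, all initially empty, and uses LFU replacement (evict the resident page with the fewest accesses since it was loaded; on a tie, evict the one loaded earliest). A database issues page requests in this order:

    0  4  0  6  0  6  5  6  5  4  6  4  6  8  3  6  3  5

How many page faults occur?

8

0 → fault, frames {0}
4 → fault, frames {0,4}
0 → hit
6 → fault, frames {0,4,6}
0 → hit
6 → hit
5 → fault, evict 4, frames {0,6,5}
6 → hit
5 → hit
4 → fault, evict 5, frames {0,6,4}
6 → hit
4 → hit
6 → hit
8 → fault, evict 4, frames {0,6,8}
3 → fault, evict 8, frames {0,6,3}
6 → hit
3 → hit
5 → fault, evict 3, frames {0,6,5}
Page faults: 8.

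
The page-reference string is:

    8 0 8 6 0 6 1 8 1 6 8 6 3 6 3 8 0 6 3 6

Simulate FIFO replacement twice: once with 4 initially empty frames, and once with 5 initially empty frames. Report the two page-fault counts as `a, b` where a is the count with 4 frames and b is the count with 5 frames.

4 frames: F F . F . . F . . . . . F . . F F F . . → 8 faults.
5 frames: F F . F . . F . . . . . F . . . . . . . → 5 faults.
5 < 8: adding a frame reduced faults, as is typical.

8, 5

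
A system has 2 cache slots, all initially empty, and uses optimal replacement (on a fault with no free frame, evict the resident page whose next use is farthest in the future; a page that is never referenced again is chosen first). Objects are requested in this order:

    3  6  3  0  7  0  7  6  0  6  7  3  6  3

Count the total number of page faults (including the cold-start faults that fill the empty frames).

3 -> miss, frames (3)
6 -> miss, frames (3 6)
3 -> hit
0 -> miss, evict 3, frames (6 0)
7 -> miss, evict 6, frames (0 7)
0 -> hit
7 -> hit
6 -> miss, evict 7, frames (0 6)
0 -> hit
6 -> hit
7 -> miss, evict 0, frames (6 7)
3 -> miss, evict 7, frames (6 3)
6 -> hit
3 -> hit
Page faults: 7.

7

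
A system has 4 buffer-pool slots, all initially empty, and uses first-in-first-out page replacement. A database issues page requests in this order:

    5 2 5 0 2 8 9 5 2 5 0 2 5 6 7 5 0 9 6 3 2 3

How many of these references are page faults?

5 -> fault, frames (5)
2 -> fault, frames (5 2)
5 -> hit
0 -> fault, frames (5 2 0)
2 -> hit
8 -> fault, frames (5 2 0 8)
9 -> fault, evict 5, frames (2 0 8 9)
5 -> fault, evict 2, frames (0 8 9 5)
2 -> fault, evict 0, frames (8 9 5 2)
5 -> hit
0 -> fault, evict 8, frames (9 5 2 0)
2 -> hit
5 -> hit
6 -> fault, evict 9, frames (5 2 0 6)
7 -> fault, evict 5, frames (2 0 6 7)
5 -> fault, evict 2, frames (0 6 7 5)
0 -> hit
9 -> fault, evict 0, frames (6 7 5 9)
6 -> hit
3 -> fault, evict 6, frames (7 5 9 3)
2 -> fault, evict 7, frames (5 9 3 2)
3 -> hit
Page faults: 14.

14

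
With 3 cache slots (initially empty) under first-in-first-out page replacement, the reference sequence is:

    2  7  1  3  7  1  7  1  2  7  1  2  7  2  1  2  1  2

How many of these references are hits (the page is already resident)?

2: miss, frames {2}
7: miss, frames {2,7}
1: miss, frames {2,7,1}
3: miss, evict 2, frames {7,1,3}
7: hit
1: hit
7: hit
1: hit
2: miss, evict 7, frames {1,3,2}
7: miss, evict 1, frames {3,2,7}
1: miss, evict 3, frames {2,7,1}
2: hit
7: hit
2: hit
1: hit
2: hit
1: hit
2: hit
Hits: 11.

11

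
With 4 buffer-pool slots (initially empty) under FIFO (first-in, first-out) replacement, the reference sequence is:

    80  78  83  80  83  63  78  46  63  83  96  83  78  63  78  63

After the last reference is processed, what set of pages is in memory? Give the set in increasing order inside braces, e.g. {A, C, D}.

80: fault, frames (80)
78: fault, frames (80 78)
83: fault, frames (80 78 83)
80: hit
83: hit
63: fault, frames (80 78 83 63)
78: hit
46: fault, evict 80, frames (78 83 63 46)
63: hit
83: hit
96: fault, evict 78, frames (83 63 46 96)
83: hit
78: fault, evict 83, frames (63 46 96 78)
63: hit
78: hit
63: hit

{46, 63, 78, 96}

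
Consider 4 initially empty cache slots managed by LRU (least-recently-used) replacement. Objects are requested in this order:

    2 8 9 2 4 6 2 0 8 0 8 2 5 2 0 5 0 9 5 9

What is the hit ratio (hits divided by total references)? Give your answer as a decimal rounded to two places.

2 → fault, frames [2]
8 → fault, frames [2, 8]
9 → fault, frames [2, 8, 9]
2 → hit
4 → fault, frames [8, 9, 2, 4]
6 → fault, evict 8, frames [9, 2, 4, 6]
2 → hit
0 → fault, evict 9, frames [4, 6, 2, 0]
8 → fault, evict 4, frames [6, 2, 0, 8]
0 → hit
8 → hit
2 → hit
5 → fault, evict 6, frames [0, 8, 2, 5]
2 → hit
0 → hit
5 → hit
0 → hit
9 → fault, evict 8, frames [2, 5, 0, 9]
5 → hit
9 → hit
Hits: 11 of 20 references → 11/20 = 0.5500.

0.55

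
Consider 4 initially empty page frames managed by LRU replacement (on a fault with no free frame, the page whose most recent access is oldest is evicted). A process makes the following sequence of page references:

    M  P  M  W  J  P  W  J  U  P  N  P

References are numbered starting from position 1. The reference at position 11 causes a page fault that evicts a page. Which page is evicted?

pos 1: M -> fault, frames (M)
pos 2: P -> fault, frames (M P)
pos 3: M -> hit
pos 4: W -> fault, frames (P M W)
pos 5: J -> fault, frames (P M W J)
pos 6: P -> hit
pos 7: W -> hit
pos 8: J -> hit
pos 9: U -> fault, evict M, frames (P W J U)
pos 10: P -> hit
pos 11: N -> fault, evict W, frames (J U P N)
At position 11, page W is evicted.

W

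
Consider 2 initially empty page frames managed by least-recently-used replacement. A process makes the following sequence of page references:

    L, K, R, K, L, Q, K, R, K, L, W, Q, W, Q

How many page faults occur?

10

L: miss, frames {L}
K: miss, frames {L,K}
R: miss, evict L, frames {K,R}
K: hit
L: miss, evict R, frames {K,L}
Q: miss, evict K, frames {L,Q}
K: miss, evict L, frames {Q,K}
R: miss, evict Q, frames {K,R}
K: hit
L: miss, evict R, frames {K,L}
W: miss, evict K, frames {L,W}
Q: miss, evict L, frames {W,Q}
W: hit
Q: hit
Page faults: 10.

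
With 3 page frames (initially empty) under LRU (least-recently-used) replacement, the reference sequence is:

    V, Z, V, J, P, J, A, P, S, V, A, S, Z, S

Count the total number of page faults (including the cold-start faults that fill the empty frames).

9

V -> miss, frames (V)
Z -> miss, frames (V Z)
V -> hit
J -> miss, frames (Z V J)
P -> miss, evict Z, frames (V J P)
J -> hit
A -> miss, evict V, frames (P J A)
P -> hit
S -> miss, evict J, frames (A P S)
V -> miss, evict A, frames (P S V)
A -> miss, evict P, frames (S V A)
S -> hit
Z -> miss, evict V, frames (A S Z)
S -> hit
Page faults: 9.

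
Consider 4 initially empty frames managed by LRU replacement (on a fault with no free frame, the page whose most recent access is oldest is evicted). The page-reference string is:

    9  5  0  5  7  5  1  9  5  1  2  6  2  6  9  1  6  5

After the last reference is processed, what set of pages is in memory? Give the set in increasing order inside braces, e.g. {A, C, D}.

{1, 5, 6, 9}

9 → fault, frames {9}
5 → fault, frames {9,5}
0 → fault, frames {9,5,0}
5 → hit
7 → fault, frames {9,0,5,7}
5 → hit
1 → fault, evict 9, frames {0,7,5,1}
9 → fault, evict 0, frames {7,5,1,9}
5 → hit
1 → hit
2 → fault, evict 7, frames {9,5,1,2}
6 → fault, evict 9, frames {5,1,2,6}
2 → hit
6 → hit
9 → fault, evict 5, frames {1,2,6,9}
1 → hit
6 → hit
5 → fault, evict 2, frames {9,1,6,5}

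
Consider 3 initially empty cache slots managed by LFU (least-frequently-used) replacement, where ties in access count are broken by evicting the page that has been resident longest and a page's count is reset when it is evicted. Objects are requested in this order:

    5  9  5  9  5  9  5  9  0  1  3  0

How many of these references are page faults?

6

5: fault, frames {5}
9: fault, frames {5,9}
5: hit
9: hit
5: hit
9: hit
5: hit
9: hit
0: fault, frames {5,9,0}
1: fault, evict 0, frames {5,9,1}
3: fault, evict 1, frames {5,9,3}
0: fault, evict 3, frames {5,9,0}
Page faults: 6.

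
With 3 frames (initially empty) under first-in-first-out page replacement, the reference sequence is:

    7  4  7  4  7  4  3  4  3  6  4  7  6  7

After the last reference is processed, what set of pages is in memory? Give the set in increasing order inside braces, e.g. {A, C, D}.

{3, 6, 7}

7: fault, frames {7}
4: fault, frames {7,4}
7: hit
4: hit
7: hit
4: hit
3: fault, frames {7,4,3}
4: hit
3: hit
6: fault, evict 7, frames {4,3,6}
4: hit
7: fault, evict 4, frames {3,6,7}
6: hit
7: hit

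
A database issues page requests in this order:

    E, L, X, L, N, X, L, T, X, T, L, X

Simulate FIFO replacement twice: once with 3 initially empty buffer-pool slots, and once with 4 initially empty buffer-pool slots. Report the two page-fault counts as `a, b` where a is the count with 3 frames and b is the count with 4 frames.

3 frames: F F F . F . . F . . F F → 7 faults.
4 frames: F F F . F . . F . . . . → 5 faults.
5 < 7: adding a frame reduced faults, as is typical.

7, 5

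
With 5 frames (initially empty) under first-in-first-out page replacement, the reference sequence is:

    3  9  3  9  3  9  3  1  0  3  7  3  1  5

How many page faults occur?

3: fault, frames [3]
9: fault, frames [3, 9]
3: hit
9: hit
3: hit
9: hit
3: hit
1: fault, frames [3, 9, 1]
0: fault, frames [3, 9, 1, 0]
3: hit
7: fault, frames [3, 9, 1, 0, 7]
3: hit
1: hit
5: fault, evict 3, frames [9, 1, 0, 7, 5]
Page faults: 6.

6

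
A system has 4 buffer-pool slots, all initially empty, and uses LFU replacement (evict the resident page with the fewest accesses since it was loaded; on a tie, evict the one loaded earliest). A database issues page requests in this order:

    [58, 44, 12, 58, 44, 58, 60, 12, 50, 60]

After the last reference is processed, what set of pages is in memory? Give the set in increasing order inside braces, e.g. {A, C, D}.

58: fault, frames (58)
44: fault, frames (58 44)
12: fault, frames (58 44 12)
58: hit
44: hit
58: hit
60: fault, frames (58 44 12 60)
12: hit
50: fault, evict 60, frames (58 44 12 50)
60: fault, evict 50, frames (58 44 12 60)

{12, 44, 58, 60}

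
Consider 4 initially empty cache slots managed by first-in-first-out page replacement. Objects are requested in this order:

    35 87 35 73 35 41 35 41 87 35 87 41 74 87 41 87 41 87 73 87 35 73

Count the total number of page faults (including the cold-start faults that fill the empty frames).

35 → fault, frames {35}
87 → fault, frames {35,87}
35 → hit
73 → fault, frames {35,87,73}
35 → hit
41 → fault, frames {35,87,73,41}
35 → hit
41 → hit
87 → hit
35 → hit
87 → hit
41 → hit
74 → fault, evict 35, frames {87,73,41,74}
87 → hit
41 → hit
87 → hit
41 → hit
87 → hit
73 → hit
87 → hit
35 → fault, evict 87, frames {73,41,74,35}
73 → hit
Page faults: 6.

6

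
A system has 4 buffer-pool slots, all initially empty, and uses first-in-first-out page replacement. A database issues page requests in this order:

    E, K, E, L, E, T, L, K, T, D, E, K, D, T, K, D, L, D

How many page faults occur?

E: miss, frames {E}
K: miss, frames {E,K}
E: hit
L: miss, frames {E,K,L}
E: hit
T: miss, frames {E,K,L,T}
L: hit
K: hit
T: hit
D: miss, evict E, frames {K,L,T,D}
E: miss, evict K, frames {L,T,D,E}
K: miss, evict L, frames {T,D,E,K}
D: hit
T: hit
K: hit
D: hit
L: miss, evict T, frames {D,E,K,L}
D: hit
Page faults: 8.

8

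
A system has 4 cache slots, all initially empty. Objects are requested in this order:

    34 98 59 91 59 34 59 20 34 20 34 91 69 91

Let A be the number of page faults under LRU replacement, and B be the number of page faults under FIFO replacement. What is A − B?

-1

Under LRU: F F F F . . . F . . . . F . → 6 faults.
Under FIFO: F F F F . . . F F . . . F . → 7 faults.
A − B = 6 − 7 = -1.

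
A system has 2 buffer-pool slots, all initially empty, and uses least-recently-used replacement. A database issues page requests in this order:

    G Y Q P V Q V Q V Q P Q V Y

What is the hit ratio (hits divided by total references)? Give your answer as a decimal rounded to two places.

G -> miss, frames {G}
Y -> miss, frames {G,Y}
Q -> miss, evict G, frames {Y,Q}
P -> miss, evict Y, frames {Q,P}
V -> miss, evict Q, frames {P,V}
Q -> miss, evict P, frames {V,Q}
V -> hit
Q -> hit
V -> hit
Q -> hit
P -> miss, evict V, frames {Q,P}
Q -> hit
V -> miss, evict P, frames {Q,V}
Y -> miss, evict Q, frames {V,Y}
Hits: 5 of 14 references → 5/14 = 0.3571.

0.36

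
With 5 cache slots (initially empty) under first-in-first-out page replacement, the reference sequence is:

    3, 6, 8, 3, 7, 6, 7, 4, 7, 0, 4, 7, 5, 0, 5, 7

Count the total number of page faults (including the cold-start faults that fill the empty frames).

7

3 → fault, frames (3)
6 → fault, frames (3 6)
8 → fault, frames (3 6 8)
3 → hit
7 → fault, frames (3 6 8 7)
6 → hit
7 → hit
4 → fault, frames (3 6 8 7 4)
7 → hit
0 → fault, evict 3, frames (6 8 7 4 0)
4 → hit
7 → hit
5 → fault, evict 6, frames (8 7 4 0 5)
0 → hit
5 → hit
7 → hit
Page faults: 7.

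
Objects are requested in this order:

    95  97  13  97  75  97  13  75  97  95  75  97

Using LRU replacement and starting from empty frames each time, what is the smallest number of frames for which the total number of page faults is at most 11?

f=1: 12 faults
f=2: 10 faults
f=3: 5 faults
f=4: 4 faults
Smallest f with faults ≤ 11 is 2.

2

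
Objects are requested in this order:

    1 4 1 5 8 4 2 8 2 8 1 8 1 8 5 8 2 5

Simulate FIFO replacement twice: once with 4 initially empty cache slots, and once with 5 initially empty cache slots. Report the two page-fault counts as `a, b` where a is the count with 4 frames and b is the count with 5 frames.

4 frames: F F . F F . F . . . F . . . . . . . → 6 faults.
5 frames: F F . F F . F . . . . . . . . . . . → 5 faults.
5 < 6: adding a frame reduced faults, as is typical.

6, 5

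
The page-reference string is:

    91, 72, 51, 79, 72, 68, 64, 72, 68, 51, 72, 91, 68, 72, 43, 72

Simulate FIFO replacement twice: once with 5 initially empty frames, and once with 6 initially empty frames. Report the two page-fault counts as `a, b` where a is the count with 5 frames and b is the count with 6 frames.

5 frames: F F F F . F F . . . . F . F F . → 9 faults.
6 frames: F F F F . F F . . . . . . . F . → 7 faults.
7 < 9: adding a frame reduced faults, as is typical.

9, 7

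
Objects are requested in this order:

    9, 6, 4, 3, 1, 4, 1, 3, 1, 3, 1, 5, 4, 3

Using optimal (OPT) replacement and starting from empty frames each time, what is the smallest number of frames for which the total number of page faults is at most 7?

3

f=1: 14 faults
f=2: 8 faults
f=3: 6 faults
f=4: 6 faults
f=5: 6 faults
f=6: 6 faults
Smallest f with faults ≤ 7 is 3.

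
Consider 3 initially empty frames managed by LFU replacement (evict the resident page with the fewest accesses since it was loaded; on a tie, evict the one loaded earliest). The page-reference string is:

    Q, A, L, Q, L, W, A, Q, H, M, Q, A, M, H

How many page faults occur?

10

Q -> fault, frames {Q}
A -> fault, frames {Q,A}
L -> fault, frames {Q,A,L}
Q -> hit
L -> hit
W -> fault, evict A, frames {Q,L,W}
A -> fault, evict W, frames {Q,L,A}
Q -> hit
H -> fault, evict A, frames {Q,L,H}
M -> fault, evict H, frames {Q,L,M}
Q -> hit
A -> fault, evict M, frames {Q,L,A}
M -> fault, evict A, frames {Q,L,M}
H -> fault, evict M, frames {Q,L,H}
Page faults: 10.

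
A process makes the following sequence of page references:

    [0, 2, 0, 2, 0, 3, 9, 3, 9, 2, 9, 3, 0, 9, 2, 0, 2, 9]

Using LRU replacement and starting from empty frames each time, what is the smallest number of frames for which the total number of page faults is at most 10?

f=1: 18 faults
f=2: 11 faults
f=3: 7 faults
f=4: 4 faults
Smallest f with faults ≤ 10 is 3.

3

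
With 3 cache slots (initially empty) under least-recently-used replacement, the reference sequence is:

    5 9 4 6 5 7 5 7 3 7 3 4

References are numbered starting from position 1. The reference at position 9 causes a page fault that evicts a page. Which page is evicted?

6

pos 1: 5: fault, frames {5}
pos 2: 9: fault, frames {5,9}
pos 3: 4: fault, frames {5,9,4}
pos 4: 6: fault, evict 5, frames {9,4,6}
pos 5: 5: fault, evict 9, frames {4,6,5}
pos 6: 7: fault, evict 4, frames {6,5,7}
pos 7: 5: hit
pos 8: 7: hit
pos 9: 3: fault, evict 6, frames {5,7,3}
At position 9, page 6 is evicted.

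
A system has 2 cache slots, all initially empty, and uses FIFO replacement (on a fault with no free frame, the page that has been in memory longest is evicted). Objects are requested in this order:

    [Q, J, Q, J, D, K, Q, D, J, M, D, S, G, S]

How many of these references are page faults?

11

Q -> miss, frames {Q}
J -> miss, frames {Q,J}
Q -> hit
J -> hit
D -> miss, evict Q, frames {J,D}
K -> miss, evict J, frames {D,K}
Q -> miss, evict D, frames {K,Q}
D -> miss, evict K, frames {Q,D}
J -> miss, evict Q, frames {D,J}
M -> miss, evict D, frames {J,M}
D -> miss, evict J, frames {M,D}
S -> miss, evict M, frames {D,S}
G -> miss, evict D, frames {S,G}
S -> hit
Page faults: 11.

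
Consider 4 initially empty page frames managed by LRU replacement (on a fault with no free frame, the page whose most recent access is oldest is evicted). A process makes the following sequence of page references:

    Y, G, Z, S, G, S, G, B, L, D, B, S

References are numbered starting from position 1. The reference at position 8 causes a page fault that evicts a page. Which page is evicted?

Y

pos 1: Y -> fault, frames (Y)
pos 2: G -> fault, frames (Y G)
pos 3: Z -> fault, frames (Y G Z)
pos 4: S -> fault, frames (Y G Z S)
pos 5: G -> hit
pos 6: S -> hit
pos 7: G -> hit
pos 8: B -> fault, evict Y, frames (Z S G B)
At position 8, page Y is evicted.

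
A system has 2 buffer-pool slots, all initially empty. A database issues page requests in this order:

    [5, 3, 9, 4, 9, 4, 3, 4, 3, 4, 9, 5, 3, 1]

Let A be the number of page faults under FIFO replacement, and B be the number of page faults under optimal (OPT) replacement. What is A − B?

Under FIFO: F F F F . . F . . . F F F F → 9 faults.
Under OPT: F F F F . . F . . . F F . F → 8 faults.
A − B = 9 − 8 = 1.

1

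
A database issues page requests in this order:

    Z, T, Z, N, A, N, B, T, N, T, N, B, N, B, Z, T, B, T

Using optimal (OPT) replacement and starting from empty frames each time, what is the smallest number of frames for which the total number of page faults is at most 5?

f=1: 18 faults
f=2: 9 faults
f=3: 6 faults
f=4: 5 faults
f=5: 5 faults
Smallest f with faults ≤ 5 is 4.

4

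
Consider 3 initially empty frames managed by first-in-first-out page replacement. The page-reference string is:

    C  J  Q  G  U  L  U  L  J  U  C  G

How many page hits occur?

3

C -> miss, frames [C]
J -> miss, frames [C, J]
Q -> miss, frames [C, J, Q]
G -> miss, evict C, frames [J, Q, G]
U -> miss, evict J, frames [Q, G, U]
L -> miss, evict Q, frames [G, U, L]
U -> hit
L -> hit
J -> miss, evict G, frames [U, L, J]
U -> hit
C -> miss, evict U, frames [L, J, C]
G -> miss, evict L, frames [J, C, G]
Hits: 3.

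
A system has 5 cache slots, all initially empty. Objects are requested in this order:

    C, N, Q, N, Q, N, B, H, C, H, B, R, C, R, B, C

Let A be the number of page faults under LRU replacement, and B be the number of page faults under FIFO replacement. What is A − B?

-1

Under LRU: F F F . . . F F . . . F . . . . → 6 faults.
Under FIFO: F F F . . . F F . . . F F . . . → 7 faults.
A − B = 6 − 7 = -1.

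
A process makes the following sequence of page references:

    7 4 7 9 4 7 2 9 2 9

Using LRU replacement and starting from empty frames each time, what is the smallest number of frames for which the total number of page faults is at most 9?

f=1: 10 faults
f=2: 7 faults
f=3: 5 faults
f=4: 4 faults
Smallest f with faults ≤ 9 is 2.

2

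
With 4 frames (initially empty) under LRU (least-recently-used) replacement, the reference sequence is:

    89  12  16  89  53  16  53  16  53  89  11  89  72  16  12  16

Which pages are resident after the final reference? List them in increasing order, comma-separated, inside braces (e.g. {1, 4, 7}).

{12, 16, 72, 89}

89 -> fault, frames (89)
12 -> fault, frames (89 12)
16 -> fault, frames (89 12 16)
89 -> hit
53 -> fault, frames (12 16 89 53)
16 -> hit
53 -> hit
16 -> hit
53 -> hit
89 -> hit
11 -> fault, evict 12, frames (16 53 89 11)
89 -> hit
72 -> fault, evict 16, frames (53 11 89 72)
16 -> fault, evict 53, frames (11 89 72 16)
12 -> fault, evict 11, frames (89 72 16 12)
16 -> hit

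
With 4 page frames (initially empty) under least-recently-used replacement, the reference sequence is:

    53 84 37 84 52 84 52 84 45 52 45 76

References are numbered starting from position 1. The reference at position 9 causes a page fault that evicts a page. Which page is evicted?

pos 1: 53: fault, frames {53}
pos 2: 84: fault, frames {53,84}
pos 3: 37: fault, frames {53,84,37}
pos 4: 84: hit
pos 5: 52: fault, frames {53,37,84,52}
pos 6: 84: hit
pos 7: 52: hit
pos 8: 84: hit
pos 9: 45: fault, evict 53, frames {37,52,84,45}
At position 9, page 53 is evicted.

53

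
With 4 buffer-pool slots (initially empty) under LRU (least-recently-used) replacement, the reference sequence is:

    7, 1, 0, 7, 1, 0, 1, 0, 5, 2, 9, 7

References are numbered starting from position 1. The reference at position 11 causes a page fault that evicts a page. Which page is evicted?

1

pos 1: 7 → fault, frames (7)
pos 2: 1 → fault, frames (7 1)
pos 3: 0 → fault, frames (7 1 0)
pos 4: 7 → hit
pos 5: 1 → hit
pos 6: 0 → hit
pos 7: 1 → hit
pos 8: 0 → hit
pos 9: 5 → fault, frames (7 1 0 5)
pos 10: 2 → fault, evict 7, frames (1 0 5 2)
pos 11: 9 → fault, evict 1, frames (0 5 2 9)
At position 11, page 1 is evicted.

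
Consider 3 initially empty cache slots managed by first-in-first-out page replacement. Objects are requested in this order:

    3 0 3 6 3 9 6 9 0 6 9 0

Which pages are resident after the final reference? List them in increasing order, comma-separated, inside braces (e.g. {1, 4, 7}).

{0, 6, 9}

3 → miss, frames [3]
0 → miss, frames [3, 0]
3 → hit
6 → miss, frames [3, 0, 6]
3 → hit
9 → miss, evict 3, frames [0, 6, 9]
6 → hit
9 → hit
0 → hit
6 → hit
9 → hit
0 → hit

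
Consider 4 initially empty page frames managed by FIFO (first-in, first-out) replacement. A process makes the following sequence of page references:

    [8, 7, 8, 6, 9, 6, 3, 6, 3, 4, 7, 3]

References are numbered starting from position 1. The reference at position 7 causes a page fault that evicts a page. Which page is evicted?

pos 1: 8: fault, frames (8)
pos 2: 7: fault, frames (8 7)
pos 3: 8: hit
pos 4: 6: fault, frames (8 7 6)
pos 5: 9: fault, frames (8 7 6 9)
pos 6: 6: hit
pos 7: 3: fault, evict 8, frames (7 6 9 3)
At position 7, page 8 is evicted.

8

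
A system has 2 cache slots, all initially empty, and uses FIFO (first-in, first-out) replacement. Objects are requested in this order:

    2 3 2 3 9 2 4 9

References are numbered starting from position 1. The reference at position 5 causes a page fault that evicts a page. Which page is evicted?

pos 1: 2 -> miss, frames {2}
pos 2: 3 -> miss, frames {2,3}
pos 3: 2 -> hit
pos 4: 3 -> hit
pos 5: 9 -> miss, evict 2, frames {3,9}
At position 5, page 2 is evicted.

2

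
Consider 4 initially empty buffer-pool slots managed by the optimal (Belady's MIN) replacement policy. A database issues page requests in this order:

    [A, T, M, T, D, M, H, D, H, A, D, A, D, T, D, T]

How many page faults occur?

A: miss, frames (A)
T: miss, frames (A T)
M: miss, frames (A T M)
T: hit
D: miss, frames (A T M D)
M: hit
H: miss, evict M, frames (A T D H)
D: hit
H: hit
A: hit
D: hit
A: hit
D: hit
T: hit
D: hit
T: hit
Page faults: 5.

5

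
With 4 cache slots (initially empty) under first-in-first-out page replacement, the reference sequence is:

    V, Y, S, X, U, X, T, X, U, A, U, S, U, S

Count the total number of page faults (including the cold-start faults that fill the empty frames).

8

V → fault, frames (V)
Y → fault, frames (V Y)
S → fault, frames (V Y S)
X → fault, frames (V Y S X)
U → fault, evict V, frames (Y S X U)
X → hit
T → fault, evict Y, frames (S X U T)
X → hit
U → hit
A → fault, evict S, frames (X U T A)
U → hit
S → fault, evict X, frames (U T A S)
U → hit
S → hit
Page faults: 8.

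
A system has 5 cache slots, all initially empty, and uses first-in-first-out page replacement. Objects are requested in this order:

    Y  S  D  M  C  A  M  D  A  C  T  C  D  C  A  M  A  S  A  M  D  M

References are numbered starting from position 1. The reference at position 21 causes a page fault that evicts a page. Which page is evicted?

pos 1: Y -> miss, frames [Y]
pos 2: S -> miss, frames [Y, S]
pos 3: D -> miss, frames [Y, S, D]
pos 4: M -> miss, frames [Y, S, D, M]
pos 5: C -> miss, frames [Y, S, D, M, C]
pos 6: A -> miss, evict Y, frames [S, D, M, C, A]
pos 7: M -> hit
pos 8: D -> hit
pos 9: A -> hit
pos 10: C -> hit
pos 11: T -> miss, evict S, frames [D, M, C, A, T]
pos 12: C -> hit
pos 13: D -> hit
pos 14: C -> hit
pos 15: A -> hit
pos 16: M -> hit
pos 17: A -> hit
pos 18: S -> miss, evict D, frames [M, C, A, T, S]
pos 19: A -> hit
pos 20: M -> hit
pos 21: D -> miss, evict M, frames [C, A, T, S, D]
At position 21, page M is evicted.

M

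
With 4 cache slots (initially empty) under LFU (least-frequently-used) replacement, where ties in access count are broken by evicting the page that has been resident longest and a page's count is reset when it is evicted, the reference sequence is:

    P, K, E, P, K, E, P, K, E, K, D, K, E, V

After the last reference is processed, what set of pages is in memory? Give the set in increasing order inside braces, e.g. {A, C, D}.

P -> miss, frames (P)
K -> miss, frames (P K)
E -> miss, frames (P K E)
P -> hit
K -> hit
E -> hit
P -> hit
K -> hit
E -> hit
K -> hit
D -> miss, frames (P K E D)
K -> hit
E -> hit
V -> miss, evict D, frames (P K E V)

{E, K, P, V}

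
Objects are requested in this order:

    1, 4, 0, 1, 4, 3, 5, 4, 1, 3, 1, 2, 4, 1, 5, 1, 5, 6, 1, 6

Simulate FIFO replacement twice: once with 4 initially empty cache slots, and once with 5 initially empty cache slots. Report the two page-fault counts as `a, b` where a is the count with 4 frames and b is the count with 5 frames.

9, 8

4 frames: F F F . . F F . F . . F F . . . . F . . → 9 faults.
5 frames: F F F . . F F . . . . F . F . . . F . . → 8 faults.
8 < 9: adding a frame reduced faults, as is typical.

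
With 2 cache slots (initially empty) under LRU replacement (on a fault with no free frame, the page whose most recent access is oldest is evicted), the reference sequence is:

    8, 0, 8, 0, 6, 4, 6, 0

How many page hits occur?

8 → fault, frames (8)
0 → fault, frames (8 0)
8 → hit
0 → hit
6 → fault, evict 8, frames (0 6)
4 → fault, evict 0, frames (6 4)
6 → hit
0 → fault, evict 4, frames (6 0)
Hits: 3.

3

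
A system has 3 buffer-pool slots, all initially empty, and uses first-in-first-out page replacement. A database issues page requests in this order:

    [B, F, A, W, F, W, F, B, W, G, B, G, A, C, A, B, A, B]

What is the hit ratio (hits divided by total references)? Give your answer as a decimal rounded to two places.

0.50

B -> miss, frames (B)
F -> miss, frames (B F)
A -> miss, frames (B F A)
W -> miss, evict B, frames (F A W)
F -> hit
W -> hit
F -> hit
B -> miss, evict F, frames (A W B)
W -> hit
G -> miss, evict A, frames (W B G)
B -> hit
G -> hit
A -> miss, evict W, frames (B G A)
C -> miss, evict B, frames (G A C)
A -> hit
B -> miss, evict G, frames (A C B)
A -> hit
B -> hit
Hits: 9 of 18 references → 9/18 = 0.5000.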